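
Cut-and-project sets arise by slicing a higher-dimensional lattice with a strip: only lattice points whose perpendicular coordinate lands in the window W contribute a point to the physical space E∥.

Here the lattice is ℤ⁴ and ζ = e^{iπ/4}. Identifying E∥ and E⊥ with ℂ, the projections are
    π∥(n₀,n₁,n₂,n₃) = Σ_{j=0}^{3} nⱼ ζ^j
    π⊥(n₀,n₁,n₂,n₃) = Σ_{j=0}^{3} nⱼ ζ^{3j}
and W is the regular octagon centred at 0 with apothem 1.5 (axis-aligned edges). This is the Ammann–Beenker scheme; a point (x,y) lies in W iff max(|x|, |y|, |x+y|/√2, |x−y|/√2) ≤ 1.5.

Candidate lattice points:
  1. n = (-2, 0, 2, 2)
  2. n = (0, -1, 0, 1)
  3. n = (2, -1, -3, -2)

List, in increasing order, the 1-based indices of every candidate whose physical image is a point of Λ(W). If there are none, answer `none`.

1, 2

Internal map: ζ^{3j} for j=0..3 gives (1,0), (−√2/2,√2/2), (0,−1), (√2/2,√2/2).
candidate 1: n = (-2, 0, 2, 2) → π⊥ ≈ (-0.58579, -0.58579); max(|x|,|y|,|x±y|/√2) = 0.82843 ≤ 1.5 ⇒ ∈ W
candidate 2: n = (0, -1, 0, 1) → π⊥ ≈ (+1.41421, +0.00000); max(|x|,|y|,|x±y|/√2) = 1.41421 ≤ 1.5 ⇒ ∈ W
candidate 3: n = (2, -1, -3, -2) → π⊥ ≈ (+1.29289, +0.87868); max(|x|,|y|,|x±y|/√2) = 1.53553 > 1.5 ⇒ ∉ W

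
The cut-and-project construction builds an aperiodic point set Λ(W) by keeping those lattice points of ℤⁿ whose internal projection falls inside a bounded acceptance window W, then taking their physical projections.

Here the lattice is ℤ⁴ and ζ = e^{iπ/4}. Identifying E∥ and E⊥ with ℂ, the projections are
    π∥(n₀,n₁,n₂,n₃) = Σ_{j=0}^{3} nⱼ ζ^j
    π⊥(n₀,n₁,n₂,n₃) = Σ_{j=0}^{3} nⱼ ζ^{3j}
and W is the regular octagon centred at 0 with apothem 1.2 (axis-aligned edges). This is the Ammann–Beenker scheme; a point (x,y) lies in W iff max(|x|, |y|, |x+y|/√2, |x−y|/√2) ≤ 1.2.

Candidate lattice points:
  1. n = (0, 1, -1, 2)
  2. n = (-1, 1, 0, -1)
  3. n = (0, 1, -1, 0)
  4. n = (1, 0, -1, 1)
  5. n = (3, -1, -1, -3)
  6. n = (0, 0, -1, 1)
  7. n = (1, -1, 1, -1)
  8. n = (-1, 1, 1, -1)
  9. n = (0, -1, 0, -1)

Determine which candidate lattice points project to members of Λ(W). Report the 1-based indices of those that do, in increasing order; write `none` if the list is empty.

Internal map: ζ^{3j} for j=0..3 gives (1,0), (−√2/2,√2/2), (0,−1), (√2/2,√2/2).
candidate 1: n = (0, 1, -1, 2) → π⊥ ≈ (+0.7071, +3.1213); max(|x|,|y|,|x±y|/√2) = 3.1213 > 1.2 ⇒ ∉ W
candidate 2: n = (-1, 1, 0, -1) → π⊥ ≈ (-2.4142, +0.0000); max(|x|,|y|,|x±y|/√2) = 2.4142 > 1.2 ⇒ ∉ W
candidate 3: n = (0, 1, -1, 0) → π⊥ ≈ (-0.7071, +1.7071); max(|x|,|y|,|x±y|/√2) = 1.7071 > 1.2 ⇒ ∉ W
candidate 4: n = (1, 0, -1, 1) → π⊥ ≈ (+1.7071, +1.7071); max(|x|,|y|,|x±y|/√2) = 2.4142 > 1.2 ⇒ ∉ W
candidate 5: n = (3, -1, -1, -3) → π⊥ ≈ (+1.5858, -1.8284); max(|x|,|y|,|x±y|/√2) = 2.4142 > 1.2 ⇒ ∉ W
candidate 6: n = (0, 0, -1, 1) → π⊥ ≈ (+0.7071, +1.7071); max(|x|,|y|,|x±y|/√2) = 1.7071 > 1.2 ⇒ ∉ W
candidate 7: n = (1, -1, 1, -1) → π⊥ ≈ (+1.0000, -2.4142); max(|x|,|y|,|x±y|/√2) = 2.4142 > 1.2 ⇒ ∉ W
candidate 8: n = (-1, 1, 1, -1) → π⊥ ≈ (-2.4142, -1.0000); max(|x|,|y|,|x±y|/√2) = 2.4142 > 1.2 ⇒ ∉ W
candidate 9: n = (0, -1, 0, -1) → π⊥ ≈ (+0.0000, -1.4142); max(|x|,|y|,|x±y|/√2) = 1.4142 > 1.2 ⇒ ∉ W

none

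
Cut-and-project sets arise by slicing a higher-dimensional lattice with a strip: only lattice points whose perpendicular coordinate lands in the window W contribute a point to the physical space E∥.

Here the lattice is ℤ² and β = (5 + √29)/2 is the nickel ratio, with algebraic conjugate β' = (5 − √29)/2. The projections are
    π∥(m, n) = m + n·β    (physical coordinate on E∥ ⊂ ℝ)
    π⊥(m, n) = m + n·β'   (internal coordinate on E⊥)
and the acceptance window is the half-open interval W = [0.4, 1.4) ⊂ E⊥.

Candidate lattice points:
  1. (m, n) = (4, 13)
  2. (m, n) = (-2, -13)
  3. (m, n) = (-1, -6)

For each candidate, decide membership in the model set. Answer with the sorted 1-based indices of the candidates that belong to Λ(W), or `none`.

Numerically β ≈ 5.1926 and β' = −1/β ≈ -0.1926.
[1] lift (4,13): star map gives 1.4964; window check 0.4 ≤ 1.4964 < 1.4 is false → out
[2] lift (-2,-13): star map gives 0.5036; window check 0.4 ≤ 0.5036 < 1.4 is true → IN Λ
[3] lift (-1,-6): star map gives 0.1555; window check 0.4 ≤ 0.1555 < 1.4 is false → out

2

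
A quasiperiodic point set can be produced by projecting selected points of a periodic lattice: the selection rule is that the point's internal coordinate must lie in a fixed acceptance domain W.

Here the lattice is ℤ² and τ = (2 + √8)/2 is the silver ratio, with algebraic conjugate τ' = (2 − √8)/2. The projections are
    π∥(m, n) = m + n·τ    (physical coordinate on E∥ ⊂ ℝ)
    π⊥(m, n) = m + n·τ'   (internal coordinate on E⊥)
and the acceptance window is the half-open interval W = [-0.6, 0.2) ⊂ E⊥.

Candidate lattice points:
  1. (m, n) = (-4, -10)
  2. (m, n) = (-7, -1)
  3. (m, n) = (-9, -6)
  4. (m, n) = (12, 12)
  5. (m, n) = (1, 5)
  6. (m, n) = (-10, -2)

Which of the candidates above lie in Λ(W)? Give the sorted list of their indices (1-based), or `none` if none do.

1

Compute τ' = (2−√8)/2 = -0.41421, so π⊥(m,n) = m -0.41421·n.
[1] lift (-4,-10): star map gives 0.14214; window check -0.6 ≤ 0.14214 < 0.2 is true → IN Λ
[2] lift (-7,-1): star map gives -6.58579; window check -0.6 ≤ -6.58579 < 0.2 is false → out
[3] lift (-9,-6): star map gives -6.51472; window check -0.6 ≤ -6.51472 < 0.2 is false → out
[4] lift (12,12): star map gives 7.02944; window check -0.6 ≤ 7.02944 < 0.2 is false → out
[5] lift (1,5): star map gives -1.07107; window check -0.6 ≤ -1.07107 < 0.2 is false → out
[6] lift (-10,-2): star map gives -9.17157; window check -0.6 ≤ -9.17157 < 0.2 is false → out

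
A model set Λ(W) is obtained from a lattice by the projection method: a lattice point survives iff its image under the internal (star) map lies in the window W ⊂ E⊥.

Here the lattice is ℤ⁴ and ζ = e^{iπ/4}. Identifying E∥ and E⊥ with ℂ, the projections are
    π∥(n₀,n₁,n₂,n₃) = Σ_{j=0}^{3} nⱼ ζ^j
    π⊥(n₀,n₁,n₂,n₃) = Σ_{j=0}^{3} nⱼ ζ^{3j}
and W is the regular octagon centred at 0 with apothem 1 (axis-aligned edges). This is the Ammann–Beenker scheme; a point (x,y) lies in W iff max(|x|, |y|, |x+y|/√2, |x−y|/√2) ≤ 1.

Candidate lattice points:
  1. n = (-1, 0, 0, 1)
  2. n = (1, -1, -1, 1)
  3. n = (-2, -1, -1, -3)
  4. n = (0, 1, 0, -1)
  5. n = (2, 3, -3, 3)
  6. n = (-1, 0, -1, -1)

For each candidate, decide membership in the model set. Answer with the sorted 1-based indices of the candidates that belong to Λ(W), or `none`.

π⊥(n) = n₀ + n₁ζ³ + n₂ζ⁶ + n₃ζ⁹ where ζ = e^{iπ/4}.
candidate 1: n = (-1, 0, 0, 1) → π⊥ ≈ (-0.2929, +0.7071); max(|x|,|y|,|x±y|/√2) = 0.7071 ≤ 1 ⇒ ∈ W
candidate 2: n = (1, -1, -1, 1) → π⊥ ≈ (+2.4142, +1.0000); max(|x|,|y|,|x±y|/√2) = 2.4142 > 1 ⇒ ∉ W
candidate 3: n = (-2, -1, -1, -3) → π⊥ ≈ (-3.4142, -1.8284); max(|x|,|y|,|x±y|/√2) = 3.7071 > 1 ⇒ ∉ W
candidate 4: n = (0, 1, 0, -1) → π⊥ ≈ (-1.4142, +0.0000); max(|x|,|y|,|x±y|/√2) = 1.4142 > 1 ⇒ ∉ W
candidate 5: n = (2, 3, -3, 3) → π⊥ ≈ (+2.0000, +7.2426); max(|x|,|y|,|x±y|/√2) = 7.2426 > 1 ⇒ ∉ W
candidate 6: n = (-1, 0, -1, -1) → π⊥ ≈ (-1.7071, +0.2929); max(|x|,|y|,|x±y|/√2) = 1.7071 > 1 ⇒ ∉ W

1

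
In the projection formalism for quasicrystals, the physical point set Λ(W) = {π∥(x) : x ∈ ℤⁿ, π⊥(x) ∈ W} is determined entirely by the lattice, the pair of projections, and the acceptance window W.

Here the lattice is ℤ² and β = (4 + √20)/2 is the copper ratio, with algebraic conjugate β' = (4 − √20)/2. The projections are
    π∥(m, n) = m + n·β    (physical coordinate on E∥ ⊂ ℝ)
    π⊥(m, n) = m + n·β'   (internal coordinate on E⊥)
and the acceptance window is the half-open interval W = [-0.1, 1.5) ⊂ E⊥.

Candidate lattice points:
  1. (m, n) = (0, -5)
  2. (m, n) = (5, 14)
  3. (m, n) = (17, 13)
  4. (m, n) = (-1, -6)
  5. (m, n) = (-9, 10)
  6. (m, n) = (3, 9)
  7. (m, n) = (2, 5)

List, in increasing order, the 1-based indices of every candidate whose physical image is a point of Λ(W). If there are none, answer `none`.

1, 4, 6, 7

β' = (4−√20)/2 ≈ -0.23607.
#1 (0,-5): internal coord 0 + (-5)·β' = +1.18034; +1.18034 ∈ [-0.1, 1.5) → IN Λ
#2 (5,14): internal coord 5 + (14)·β' = +1.69505; +1.69505 ∉ [-0.1, 1.5) → out
#3 (17,13): internal coord 17 + (13)·β' = +13.93112; +13.93112 ∉ [-0.1, 1.5) → out
#4 (-1,-6): internal coord -1 + (-6)·β' = +0.41641; +0.41641 ∈ [-0.1, 1.5) → IN Λ
#5 (-9,10): internal coord -9 + (10)·β' = -11.36068; -11.36068 ∉ [-0.1, 1.5) → out
#6 (3,9): internal coord 3 + (9)·β' = +0.87539; +0.87539 ∈ [-0.1, 1.5) → IN Λ
#7 (2,5): internal coord 2 + (5)·β' = +0.81966; +0.81966 ∈ [-0.1, 1.5) → IN Λ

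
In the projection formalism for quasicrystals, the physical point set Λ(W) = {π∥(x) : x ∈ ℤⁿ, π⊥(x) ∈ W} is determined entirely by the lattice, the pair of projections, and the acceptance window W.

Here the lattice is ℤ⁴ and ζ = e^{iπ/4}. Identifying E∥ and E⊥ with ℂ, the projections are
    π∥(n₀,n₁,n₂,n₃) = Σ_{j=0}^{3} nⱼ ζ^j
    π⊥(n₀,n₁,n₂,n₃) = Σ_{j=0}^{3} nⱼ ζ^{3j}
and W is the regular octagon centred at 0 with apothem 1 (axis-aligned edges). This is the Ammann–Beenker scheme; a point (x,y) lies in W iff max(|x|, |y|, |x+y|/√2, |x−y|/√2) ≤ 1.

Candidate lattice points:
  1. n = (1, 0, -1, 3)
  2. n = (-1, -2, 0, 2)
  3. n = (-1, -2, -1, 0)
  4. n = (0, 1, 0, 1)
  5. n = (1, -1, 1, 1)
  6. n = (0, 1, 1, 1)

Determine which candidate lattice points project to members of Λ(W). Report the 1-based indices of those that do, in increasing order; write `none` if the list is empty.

3, 6

Internal map: ζ^{3j} for j=0..3 gives (1,0), (−√2/2,√2/2), (0,−1), (√2/2,√2/2).
candidate 1: n = (1, 0, -1, 3) → π⊥ ≈ (+3.1213, +3.1213); max(|x|,|y|,|x±y|/√2) = 4.4142 > 1 ⇒ ∉ W
candidate 2: n = (-1, -2, 0, 2) → π⊥ ≈ (+1.8284, +0.0000); max(|x|,|y|,|x±y|/√2) = 1.8284 > 1 ⇒ ∉ W
candidate 3: n = (-1, -2, -1, 0) → π⊥ ≈ (+0.4142, -0.4142); max(|x|,|y|,|x±y|/√2) = 0.5858 ≤ 1 ⇒ ∈ W
candidate 4: n = (0, 1, 0, 1) → π⊥ ≈ (+0.0000, +1.4142); max(|x|,|y|,|x±y|/√2) = 1.4142 > 1 ⇒ ∉ W
candidate 5: n = (1, -1, 1, 1) → π⊥ ≈ (+2.4142, -1.0000); max(|x|,|y|,|x±y|/√2) = 2.4142 > 1 ⇒ ∉ W
candidate 6: n = (0, 1, 1, 1) → π⊥ ≈ (+0.0000, +0.4142); max(|x|,|y|,|x±y|/√2) = 0.4142 ≤ 1 ⇒ ∈ W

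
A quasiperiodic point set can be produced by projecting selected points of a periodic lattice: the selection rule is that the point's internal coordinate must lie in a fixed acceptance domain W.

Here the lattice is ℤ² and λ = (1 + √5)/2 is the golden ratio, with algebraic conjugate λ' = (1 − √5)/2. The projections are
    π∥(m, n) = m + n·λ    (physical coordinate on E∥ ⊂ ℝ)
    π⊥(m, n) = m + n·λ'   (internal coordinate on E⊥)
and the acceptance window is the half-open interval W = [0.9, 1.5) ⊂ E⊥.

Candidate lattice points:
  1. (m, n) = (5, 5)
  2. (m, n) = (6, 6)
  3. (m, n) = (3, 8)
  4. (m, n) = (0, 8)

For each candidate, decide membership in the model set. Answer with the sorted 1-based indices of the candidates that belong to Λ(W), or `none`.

λ' = (1−√5)/2 ≈ -0.61803.
candidate 1: (m,n)=(5,5) → π∥ = 5+5·λ ≈ 13.09017, π⊥ = 5+5·λ' ≈ 1.90983 ∉ [0.9, 1.5) ⇒ out
candidate 2: (m,n)=(6,6) → π∥ = 6+6·λ ≈ 15.70820, π⊥ = 6+6·λ' ≈ 2.29180 ∉ [0.9, 1.5) ⇒ out
candidate 3: (m,n)=(3,8) → π∥ = 3+8·λ ≈ 15.94427, π⊥ = 3+8·λ' ≈ -1.94427 ∉ [0.9, 1.5) ⇒ out
candidate 4: (m,n)=(0,8) → π∥ = 0+8·λ ≈ 12.94427, π⊥ = 0+8·λ' ≈ -4.94427 ∉ [0.9, 1.5) ⇒ out

none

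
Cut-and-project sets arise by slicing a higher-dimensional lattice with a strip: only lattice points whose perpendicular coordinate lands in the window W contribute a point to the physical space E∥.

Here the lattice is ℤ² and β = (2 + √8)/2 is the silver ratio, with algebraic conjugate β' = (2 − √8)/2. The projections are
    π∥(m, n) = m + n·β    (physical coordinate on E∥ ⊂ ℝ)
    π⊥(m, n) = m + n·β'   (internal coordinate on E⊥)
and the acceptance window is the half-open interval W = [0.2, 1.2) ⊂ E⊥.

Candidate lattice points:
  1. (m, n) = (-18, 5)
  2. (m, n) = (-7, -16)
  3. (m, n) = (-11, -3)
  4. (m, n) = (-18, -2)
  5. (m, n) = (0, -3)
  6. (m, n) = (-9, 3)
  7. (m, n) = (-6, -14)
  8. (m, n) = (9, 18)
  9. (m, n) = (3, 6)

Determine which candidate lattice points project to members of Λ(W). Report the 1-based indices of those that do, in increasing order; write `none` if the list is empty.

β' = (2−√8)/2 ≈ -0.41421.
#1 (-18,5): internal coord -18 + (5)·β' = -20.07107; -20.07107 ∉ [0.2, 1.2) → out
#2 (-7,-16): internal coord -7 + (-16)·β' = -0.37258; -0.37258 ∉ [0.2, 1.2) → out
#3 (-11,-3): internal coord -11 + (-3)·β' = -9.75736; -9.75736 ∉ [0.2, 1.2) → out
#4 (-18,-2): internal coord -18 + (-2)·β' = -17.17157; -17.17157 ∉ [0.2, 1.2) → out
#5 (0,-3): internal coord 0 + (-3)·β' = +1.24264; +1.24264 ∉ [0.2, 1.2) → out
#6 (-9,3): internal coord -9 + (3)·β' = -10.24264; -10.24264 ∉ [0.2, 1.2) → out
#7 (-6,-14): internal coord -6 + (-14)·β' = -0.20101; -0.20101 ∉ [0.2, 1.2) → out
#8 (9,18): internal coord 9 + (18)·β' = +1.54416; +1.54416 ∉ [0.2, 1.2) → out
#9 (3,6): internal coord 3 + (6)·β' = +0.51472; +0.51472 ∈ [0.2, 1.2) → IN Λ

9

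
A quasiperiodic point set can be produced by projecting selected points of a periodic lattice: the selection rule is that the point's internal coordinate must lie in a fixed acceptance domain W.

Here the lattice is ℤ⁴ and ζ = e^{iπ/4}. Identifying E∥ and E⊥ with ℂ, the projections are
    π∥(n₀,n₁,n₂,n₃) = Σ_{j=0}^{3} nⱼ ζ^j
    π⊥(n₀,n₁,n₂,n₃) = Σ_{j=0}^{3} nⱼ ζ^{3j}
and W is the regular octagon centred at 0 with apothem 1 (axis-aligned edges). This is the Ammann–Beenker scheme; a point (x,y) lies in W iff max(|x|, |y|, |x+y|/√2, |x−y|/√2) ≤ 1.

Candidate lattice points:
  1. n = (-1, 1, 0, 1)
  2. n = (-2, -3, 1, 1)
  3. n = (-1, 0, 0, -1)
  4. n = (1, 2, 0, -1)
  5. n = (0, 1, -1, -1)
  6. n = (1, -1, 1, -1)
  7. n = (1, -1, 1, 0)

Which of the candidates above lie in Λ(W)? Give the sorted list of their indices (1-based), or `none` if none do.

With ζ = e^{iπ/4} the internal vectors are ζ^0,ζ^3,ζ^6,ζ^9.
candidate 1: n = (-1, 1, 0, 1) → π⊥ ≈ (-1.00000, +1.41421); max(|x|,|y|,|x±y|/√2) = 1.70711 > 1 ⇒ ∉ W
candidate 2: n = (-2, -3, 1, 1) → π⊥ ≈ (+0.82843, -2.41421); max(|x|,|y|,|x±y|/√2) = 2.41421 > 1 ⇒ ∉ W
candidate 3: n = (-1, 0, 0, -1) → π⊥ ≈ (-1.70711, -0.70711); max(|x|,|y|,|x±y|/√2) = 1.70711 > 1 ⇒ ∉ W
candidate 4: n = (1, 2, 0, -1) → π⊥ ≈ (-1.12132, +0.70711); max(|x|,|y|,|x±y|/√2) = 1.29289 > 1 ⇒ ∉ W
candidate 5: n = (0, 1, -1, -1) → π⊥ ≈ (-1.41421, +1.00000); max(|x|,|y|,|x±y|/√2) = 1.70711 > 1 ⇒ ∉ W
candidate 6: n = (1, -1, 1, -1) → π⊥ ≈ (+1.00000, -2.41421); max(|x|,|y|,|x±y|/√2) = 2.41421 > 1 ⇒ ∉ W
candidate 7: n = (1, -1, 1, 0) → π⊥ ≈ (+1.70711, -1.70711); max(|x|,|y|,|x±y|/√2) = 2.41421 > 1 ⇒ ∉ W

none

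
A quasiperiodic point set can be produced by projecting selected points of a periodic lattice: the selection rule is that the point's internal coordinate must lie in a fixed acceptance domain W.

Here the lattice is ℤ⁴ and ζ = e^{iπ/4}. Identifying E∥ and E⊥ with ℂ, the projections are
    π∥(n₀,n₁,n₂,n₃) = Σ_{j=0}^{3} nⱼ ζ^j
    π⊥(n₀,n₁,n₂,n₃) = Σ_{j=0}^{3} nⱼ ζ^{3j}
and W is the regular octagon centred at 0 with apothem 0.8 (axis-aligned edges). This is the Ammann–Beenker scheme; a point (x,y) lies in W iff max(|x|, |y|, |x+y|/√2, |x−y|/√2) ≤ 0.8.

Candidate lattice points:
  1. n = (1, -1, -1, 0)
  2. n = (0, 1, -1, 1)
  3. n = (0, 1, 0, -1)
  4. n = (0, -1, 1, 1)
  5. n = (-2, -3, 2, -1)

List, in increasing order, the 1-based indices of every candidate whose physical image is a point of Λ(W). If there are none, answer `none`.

none

With ζ = e^{iπ/4} the internal vectors are ζ^0,ζ^3,ζ^6,ζ^9.
candidate 1: n = (1, -1, -1, 0) → π⊥ ≈ (+1.7071, +0.2929); max(|x|,|y|,|x±y|/√2) = 1.7071 > 0.8 ⇒ ∉ W
candidate 2: n = (0, 1, -1, 1) → π⊥ ≈ (+0.0000, +2.4142); max(|x|,|y|,|x±y|/√2) = 2.4142 > 0.8 ⇒ ∉ W
candidate 3: n = (0, 1, 0, -1) → π⊥ ≈ (-1.4142, +0.0000); max(|x|,|y|,|x±y|/√2) = 1.4142 > 0.8 ⇒ ∉ W
candidate 4: n = (0, -1, 1, 1) → π⊥ ≈ (+1.4142, -1.0000); max(|x|,|y|,|x±y|/√2) = 1.7071 > 0.8 ⇒ ∉ W
candidate 5: n = (-2, -3, 2, -1) → π⊥ ≈ (-0.5858, -4.8284); max(|x|,|y|,|x±y|/√2) = 4.8284 > 0.8 ⇒ ∉ W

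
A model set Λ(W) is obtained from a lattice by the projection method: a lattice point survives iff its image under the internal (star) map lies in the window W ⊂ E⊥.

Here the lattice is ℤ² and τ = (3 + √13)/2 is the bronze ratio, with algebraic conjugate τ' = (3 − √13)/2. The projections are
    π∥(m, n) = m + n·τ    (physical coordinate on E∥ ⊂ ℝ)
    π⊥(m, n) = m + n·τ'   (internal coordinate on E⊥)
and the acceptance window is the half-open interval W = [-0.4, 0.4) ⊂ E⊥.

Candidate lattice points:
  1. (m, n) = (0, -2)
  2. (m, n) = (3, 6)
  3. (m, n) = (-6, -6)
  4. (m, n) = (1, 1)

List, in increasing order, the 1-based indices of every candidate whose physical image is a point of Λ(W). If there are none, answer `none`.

Compute τ' = (3−√13)/2 = -0.3028, so π⊥(m,n) = m -0.3028·n.
#1 (0,-2): internal coord 0 + (-2)·τ' = +0.6056; +0.6056 ∉ [-0.4, 0.4) → out
#2 (3,6): internal coord 3 + (6)·τ' = +1.1833; +1.1833 ∉ [-0.4, 0.4) → out
#3 (-6,-6): internal coord -6 + (-6)·τ' = -4.1833; -4.1833 ∉ [-0.4, 0.4) → out
#4 (1,1): internal coord 1 + (1)·τ' = +0.6972; +0.6972 ∉ [-0.4, 0.4) → out

none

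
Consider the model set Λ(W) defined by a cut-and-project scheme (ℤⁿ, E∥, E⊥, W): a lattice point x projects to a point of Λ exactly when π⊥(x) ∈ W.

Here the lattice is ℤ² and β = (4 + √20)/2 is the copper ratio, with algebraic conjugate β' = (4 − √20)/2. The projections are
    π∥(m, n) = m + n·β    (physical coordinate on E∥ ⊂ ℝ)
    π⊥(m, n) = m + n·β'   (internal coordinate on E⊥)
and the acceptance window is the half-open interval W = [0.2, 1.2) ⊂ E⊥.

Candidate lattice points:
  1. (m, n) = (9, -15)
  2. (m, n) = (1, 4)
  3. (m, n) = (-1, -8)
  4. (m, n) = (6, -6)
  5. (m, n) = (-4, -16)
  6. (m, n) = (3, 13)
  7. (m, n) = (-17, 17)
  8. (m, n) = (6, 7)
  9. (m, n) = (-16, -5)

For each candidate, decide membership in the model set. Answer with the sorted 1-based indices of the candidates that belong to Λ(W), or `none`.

β' = (4−√20)/2 ≈ -0.23607.
candidate 1: (m,n)=(9,-15) → π∥ = 9-15·β ≈ -54.54102, π⊥ = 9-15·β' ≈ 12.54102 ∉ [0.2, 1.2) ⇒ out
candidate 2: (m,n)=(1,4) → π∥ = 1+4·β ≈ 17.94427, π⊥ = 1+4·β' ≈ 0.05573 ∉ [0.2, 1.2) ⇒ out
candidate 3: (m,n)=(-1,-8) → π∥ = -1-8·β ≈ -34.88854, π⊥ = -1-8·β' ≈ 0.88854 ∈ [0.2, 1.2) ⇒ IN Λ
candidate 4: (m,n)=(6,-6) → π∥ = 6-6·β ≈ -19.41641, π⊥ = 6-6·β' ≈ 7.41641 ∉ [0.2, 1.2) ⇒ out
candidate 5: (m,n)=(-4,-16) → π∥ = -4-16·β ≈ -71.77709, π⊥ = -4-16·β' ≈ -0.22291 ∉ [0.2, 1.2) ⇒ out
candidate 6: (m,n)=(3,13) → π∥ = 3+13·β ≈ 58.06888, π⊥ = 3+13·β' ≈ -0.06888 ∉ [0.2, 1.2) ⇒ out
candidate 7: (m,n)=(-17,17) → π∥ = -17+17·β ≈ 55.01316, π⊥ = -17+17·β' ≈ -21.01316 ∉ [0.2, 1.2) ⇒ out
candidate 8: (m,n)=(6,7) → π∥ = 6+7·β ≈ 35.65248, π⊥ = 6+7·β' ≈ 4.34752 ∉ [0.2, 1.2) ⇒ out
candidate 9: (m,n)=(-16,-5) → π∥ = -16-5·β ≈ -37.18034, π⊥ = -16-5·β' ≈ -14.81966 ∉ [0.2, 1.2) ⇒ out

3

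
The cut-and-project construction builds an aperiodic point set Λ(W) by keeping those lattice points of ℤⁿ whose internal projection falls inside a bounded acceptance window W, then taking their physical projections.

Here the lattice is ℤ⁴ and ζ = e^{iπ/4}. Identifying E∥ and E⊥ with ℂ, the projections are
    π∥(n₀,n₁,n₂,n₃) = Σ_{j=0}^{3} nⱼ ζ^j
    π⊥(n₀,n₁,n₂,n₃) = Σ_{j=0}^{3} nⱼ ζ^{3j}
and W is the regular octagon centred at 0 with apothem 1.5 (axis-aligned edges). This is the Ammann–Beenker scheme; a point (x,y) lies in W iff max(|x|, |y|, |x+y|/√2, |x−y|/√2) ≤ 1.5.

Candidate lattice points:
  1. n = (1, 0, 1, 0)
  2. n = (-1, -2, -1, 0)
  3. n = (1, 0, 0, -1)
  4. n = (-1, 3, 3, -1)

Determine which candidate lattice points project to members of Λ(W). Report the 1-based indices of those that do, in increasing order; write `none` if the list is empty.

1, 2, 3

Internal map: ζ^{3j} for j=0..3 gives (1,0), (−√2/2,√2/2), (0,−1), (√2/2,√2/2).
candidate 1: n = (1, 0, 1, 0) → π⊥ ≈ (+1.000000, -1.000000); max(|x|,|y|,|x±y|/√2) = 1.414214 ≤ 1.5 ⇒ ∈ W
candidate 2: n = (-1, -2, -1, 0) → π⊥ ≈ (+0.414214, -0.414214); max(|x|,|y|,|x±y|/√2) = 0.585786 ≤ 1.5 ⇒ ∈ W
candidate 3: n = (1, 0, 0, -1) → π⊥ ≈ (+0.292893, -0.707107); max(|x|,|y|,|x±y|/√2) = 0.707107 ≤ 1.5 ⇒ ∈ W
candidate 4: n = (-1, 3, 3, -1) → π⊥ ≈ (-3.828427, -1.585786); max(|x|,|y|,|x±y|/√2) = 3.828427 > 1.5 ⇒ ∉ W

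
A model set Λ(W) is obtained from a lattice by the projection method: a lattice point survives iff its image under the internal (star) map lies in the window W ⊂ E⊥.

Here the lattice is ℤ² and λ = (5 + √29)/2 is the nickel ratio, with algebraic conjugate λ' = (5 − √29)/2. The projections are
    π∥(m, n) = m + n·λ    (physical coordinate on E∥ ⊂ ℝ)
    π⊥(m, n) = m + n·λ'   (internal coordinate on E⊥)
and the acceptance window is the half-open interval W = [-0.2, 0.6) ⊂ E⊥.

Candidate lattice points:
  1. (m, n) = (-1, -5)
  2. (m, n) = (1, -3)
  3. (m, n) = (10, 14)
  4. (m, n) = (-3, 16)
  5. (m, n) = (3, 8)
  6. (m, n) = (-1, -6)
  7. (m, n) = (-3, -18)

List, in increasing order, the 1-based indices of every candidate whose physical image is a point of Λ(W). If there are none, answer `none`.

1, 6, 7

λ' = (5−√29)/2 ≈ -0.1926.
[1] lift (-1,-5): star map gives -0.0371; window check -0.2 ≤ -0.0371 < 0.6 is true → IN Λ
[2] lift (1,-3): star map gives 1.5777; window check -0.2 ≤ 1.5777 < 0.6 is false → out
[3] lift (10,14): star map gives 7.3038; window check -0.2 ≤ 7.3038 < 0.6 is false → out
[4] lift (-3,16): star map gives -6.0813; window check -0.2 ≤ -6.0813 < 0.6 is false → out
[5] lift (3,8): star map gives 1.4593; window check -0.2 ≤ 1.4593 < 0.6 is false → out
[6] lift (-1,-6): star map gives 0.1555; window check -0.2 ≤ 0.1555 < 0.6 is true → IN Λ
[7] lift (-3,-18): star map gives 0.4665; window check -0.2 ≤ 0.4665 < 0.6 is true → IN Λ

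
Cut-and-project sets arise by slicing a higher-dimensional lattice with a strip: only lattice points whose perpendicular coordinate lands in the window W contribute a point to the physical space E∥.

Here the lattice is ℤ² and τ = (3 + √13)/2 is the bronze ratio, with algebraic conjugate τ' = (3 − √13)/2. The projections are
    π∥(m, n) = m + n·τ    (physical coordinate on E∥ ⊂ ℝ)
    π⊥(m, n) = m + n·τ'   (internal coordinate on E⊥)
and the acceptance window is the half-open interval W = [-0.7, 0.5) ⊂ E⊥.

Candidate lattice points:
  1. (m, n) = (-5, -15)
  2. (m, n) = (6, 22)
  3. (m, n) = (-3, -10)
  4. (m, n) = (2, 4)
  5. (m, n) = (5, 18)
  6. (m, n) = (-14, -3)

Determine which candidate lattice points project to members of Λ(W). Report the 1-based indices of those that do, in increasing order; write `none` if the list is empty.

1, 2, 3, 5

τ' = (3−√13)/2 ≈ -0.3028.
candidate 1: (m,n)=(-5,-15) → π∥ = -5-15·τ ≈ -54.5416, π⊥ = -5-15·τ' ≈ -0.4584 ∈ [-0.7, 0.5) ⇒ IN Λ
candidate 2: (m,n)=(6,22) → π∥ = 6+22·τ ≈ 78.6611, π⊥ = 6+22·τ' ≈ -0.6611 ∈ [-0.7, 0.5) ⇒ IN Λ
candidate 3: (m,n)=(-3,-10) → π∥ = -3-10·τ ≈ -36.0278, π⊥ = -3-10·τ' ≈ 0.0278 ∈ [-0.7, 0.5) ⇒ IN Λ
candidate 4: (m,n)=(2,4) → π∥ = 2+4·τ ≈ 15.2111, π⊥ = 2+4·τ' ≈ 0.7889 ∉ [-0.7, 0.5) ⇒ out
candidate 5: (m,n)=(5,18) → π∥ = 5+18·τ ≈ 64.4500, π⊥ = 5+18·τ' ≈ -0.4500 ∈ [-0.7, 0.5) ⇒ IN Λ
candidate 6: (m,n)=(-14,-3) → π∥ = -14-3·τ ≈ -23.9083, π⊥ = -14-3·τ' ≈ -13.0917 ∉ [-0.7, 0.5) ⇒ out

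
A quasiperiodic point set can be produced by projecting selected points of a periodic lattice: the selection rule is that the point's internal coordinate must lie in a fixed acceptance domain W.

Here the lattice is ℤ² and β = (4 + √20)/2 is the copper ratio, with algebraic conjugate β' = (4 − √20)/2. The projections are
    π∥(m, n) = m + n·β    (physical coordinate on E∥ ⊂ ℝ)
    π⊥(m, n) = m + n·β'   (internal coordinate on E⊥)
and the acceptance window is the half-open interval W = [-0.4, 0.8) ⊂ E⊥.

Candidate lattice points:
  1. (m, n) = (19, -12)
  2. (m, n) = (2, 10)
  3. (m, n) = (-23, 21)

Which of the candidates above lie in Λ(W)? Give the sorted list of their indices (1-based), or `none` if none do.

Compute β' = (4−√20)/2 = -0.23607, so π⊥(m,n) = m -0.23607·n.
[1] lift (19,-12): star map gives 21.83282; window check -0.4 ≤ 21.83282 < 0.8 is false → out
[2] lift (2,10): star map gives -0.36068; window check -0.4 ≤ -0.36068 < 0.8 is true → IN Λ
[3] lift (-23,21): star map gives -27.95743; window check -0.4 ≤ -27.95743 < 0.8 is false → out

2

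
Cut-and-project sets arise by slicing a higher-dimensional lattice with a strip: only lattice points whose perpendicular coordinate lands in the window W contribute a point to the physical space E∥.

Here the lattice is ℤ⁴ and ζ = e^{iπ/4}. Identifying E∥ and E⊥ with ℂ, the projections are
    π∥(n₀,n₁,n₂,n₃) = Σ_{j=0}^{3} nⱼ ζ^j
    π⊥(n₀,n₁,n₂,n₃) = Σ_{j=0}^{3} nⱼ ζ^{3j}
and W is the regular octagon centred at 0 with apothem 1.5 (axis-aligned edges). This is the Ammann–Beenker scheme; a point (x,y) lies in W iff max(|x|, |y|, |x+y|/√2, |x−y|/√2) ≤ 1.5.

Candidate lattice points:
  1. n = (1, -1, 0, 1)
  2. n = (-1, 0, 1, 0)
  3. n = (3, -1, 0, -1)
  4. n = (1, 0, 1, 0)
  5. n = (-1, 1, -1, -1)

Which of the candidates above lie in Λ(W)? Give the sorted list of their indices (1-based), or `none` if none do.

2, 4

π⊥(n) = n₀ + n₁ζ³ + n₂ζ⁶ + n₃ζ⁹ where ζ = e^{iπ/4}.
candidate 1: n = (1, -1, 0, 1) → π⊥ ≈ (+2.414214, +0.000000); max(|x|,|y|,|x±y|/√2) = 2.414214 > 1.5 ⇒ ∉ W
candidate 2: n = (-1, 0, 1, 0) → π⊥ ≈ (-1.000000, -1.000000); max(|x|,|y|,|x±y|/√2) = 1.414214 ≤ 1.5 ⇒ ∈ W
candidate 3: n = (3, -1, 0, -1) → π⊥ ≈ (+3.000000, -1.414214); max(|x|,|y|,|x±y|/√2) = 3.121320 > 1.5 ⇒ ∉ W
candidate 4: n = (1, 0, 1, 0) → π⊥ ≈ (+1.000000, -1.000000); max(|x|,|y|,|x±y|/√2) = 1.414214 ≤ 1.5 ⇒ ∈ W
candidate 5: n = (-1, 1, -1, -1) → π⊥ ≈ (-2.414214, +1.000000); max(|x|,|y|,|x±y|/√2) = 2.414214 > 1.5 ⇒ ∉ W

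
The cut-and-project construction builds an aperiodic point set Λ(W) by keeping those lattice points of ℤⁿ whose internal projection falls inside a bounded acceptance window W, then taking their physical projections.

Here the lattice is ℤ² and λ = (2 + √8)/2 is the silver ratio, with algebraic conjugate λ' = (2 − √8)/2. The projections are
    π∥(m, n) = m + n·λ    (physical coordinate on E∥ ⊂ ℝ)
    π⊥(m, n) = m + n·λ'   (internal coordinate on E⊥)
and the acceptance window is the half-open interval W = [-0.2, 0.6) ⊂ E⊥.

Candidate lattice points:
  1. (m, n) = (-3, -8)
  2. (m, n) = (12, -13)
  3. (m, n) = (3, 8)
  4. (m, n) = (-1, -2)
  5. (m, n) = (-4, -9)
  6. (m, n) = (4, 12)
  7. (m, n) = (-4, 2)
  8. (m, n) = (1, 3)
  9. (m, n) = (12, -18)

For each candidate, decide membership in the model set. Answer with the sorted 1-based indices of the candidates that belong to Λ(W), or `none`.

1, 4

λ' = (2−√8)/2 ≈ -0.4142.
candidate 1: (m,n)=(-3,-8) → π∥ = -3-8·λ ≈ -22.3137, π⊥ = -3-8·λ' ≈ 0.3137 ∈ [-0.2, 0.6) ⇒ IN Λ
candidate 2: (m,n)=(12,-13) → π∥ = 12-13·λ ≈ -19.3848, π⊥ = 12-13·λ' ≈ 17.3848 ∉ [-0.2, 0.6) ⇒ out
candidate 3: (m,n)=(3,8) → π∥ = 3+8·λ ≈ 22.3137, π⊥ = 3+8·λ' ≈ -0.3137 ∉ [-0.2, 0.6) ⇒ out
candidate 4: (m,n)=(-1,-2) → π∥ = -1-2·λ ≈ -5.8284, π⊥ = -1-2·λ' ≈ -0.1716 ∈ [-0.2, 0.6) ⇒ IN Λ
candidate 5: (m,n)=(-4,-9) → π∥ = -4-9·λ ≈ -25.7279, π⊥ = -4-9·λ' ≈ -0.2721 ∉ [-0.2, 0.6) ⇒ out
candidate 6: (m,n)=(4,12) → π∥ = 4+12·λ ≈ 32.9706, π⊥ = 4+12·λ' ≈ -0.9706 ∉ [-0.2, 0.6) ⇒ out
candidate 7: (m,n)=(-4,2) → π∥ = -4+2·λ ≈ 0.8284, π⊥ = -4+2·λ' ≈ -4.8284 ∉ [-0.2, 0.6) ⇒ out
candidate 8: (m,n)=(1,3) → π∥ = 1+3·λ ≈ 8.2426, π⊥ = 1+3·λ' ≈ -0.2426 ∉ [-0.2, 0.6) ⇒ out
candidate 9: (m,n)=(12,-18) → π∥ = 12-18·λ ≈ -31.4558, π⊥ = 12-18·λ' ≈ 19.4558 ∉ [-0.2, 0.6) ⇒ out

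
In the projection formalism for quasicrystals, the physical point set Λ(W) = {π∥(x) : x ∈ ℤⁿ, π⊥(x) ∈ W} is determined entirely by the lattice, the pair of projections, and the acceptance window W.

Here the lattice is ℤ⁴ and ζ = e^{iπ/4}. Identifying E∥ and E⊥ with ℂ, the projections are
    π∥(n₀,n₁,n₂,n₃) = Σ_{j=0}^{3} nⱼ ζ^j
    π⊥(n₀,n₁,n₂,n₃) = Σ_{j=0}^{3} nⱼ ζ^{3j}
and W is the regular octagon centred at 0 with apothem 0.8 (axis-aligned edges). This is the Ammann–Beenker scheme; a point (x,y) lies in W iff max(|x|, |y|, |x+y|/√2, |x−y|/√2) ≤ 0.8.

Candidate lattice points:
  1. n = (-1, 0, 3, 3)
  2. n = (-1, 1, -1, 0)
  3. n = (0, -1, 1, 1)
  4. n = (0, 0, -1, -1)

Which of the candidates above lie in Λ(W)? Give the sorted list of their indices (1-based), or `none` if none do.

With ζ = e^{iπ/4} the internal vectors are ζ^0,ζ^3,ζ^6,ζ^9.
#1 (-1, 0, 3, 3): internal (1.1213, -0.8787); octagon support 1.4142 vs apothem 0.8 → ∉ W
#2 (-1, 1, -1, 0): internal (-1.7071, 1.7071); octagon support 2.4142 vs apothem 0.8 → ∉ W
#3 (0, -1, 1, 1): internal (1.4142, -1.0000); octagon support 1.7071 vs apothem 0.8 → ∉ W
#4 (0, 0, -1, -1): internal (-0.7071, 0.2929); octagon support 0.7071 vs apothem 0.8 → ∈ W

4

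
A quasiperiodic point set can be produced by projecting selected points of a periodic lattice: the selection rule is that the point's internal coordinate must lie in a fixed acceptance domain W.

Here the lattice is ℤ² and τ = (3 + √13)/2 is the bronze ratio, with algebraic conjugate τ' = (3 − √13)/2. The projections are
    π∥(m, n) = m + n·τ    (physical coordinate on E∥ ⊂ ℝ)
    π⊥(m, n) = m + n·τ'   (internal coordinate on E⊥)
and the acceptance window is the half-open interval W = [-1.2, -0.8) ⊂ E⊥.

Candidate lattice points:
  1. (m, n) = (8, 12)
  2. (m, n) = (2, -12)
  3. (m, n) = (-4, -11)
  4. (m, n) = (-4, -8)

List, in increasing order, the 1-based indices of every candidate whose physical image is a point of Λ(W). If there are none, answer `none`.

none

Numerically τ ≈ 3.302776 and τ' = −1/τ ≈ -0.302776.
[1] lift (8,12): star map gives 4.366692; window check -1.2 ≤ 4.366692 < -0.8 is false → out
[2] lift (2,-12): star map gives 5.633308; window check -1.2 ≤ 5.633308 < -0.8 is false → out
[3] lift (-4,-11): star map gives -0.669468; window check -1.2 ≤ -0.669468 < -0.8 is false → out
[4] lift (-4,-8): star map gives -1.577795; window check -1.2 ≤ -1.577795 < -0.8 is false → out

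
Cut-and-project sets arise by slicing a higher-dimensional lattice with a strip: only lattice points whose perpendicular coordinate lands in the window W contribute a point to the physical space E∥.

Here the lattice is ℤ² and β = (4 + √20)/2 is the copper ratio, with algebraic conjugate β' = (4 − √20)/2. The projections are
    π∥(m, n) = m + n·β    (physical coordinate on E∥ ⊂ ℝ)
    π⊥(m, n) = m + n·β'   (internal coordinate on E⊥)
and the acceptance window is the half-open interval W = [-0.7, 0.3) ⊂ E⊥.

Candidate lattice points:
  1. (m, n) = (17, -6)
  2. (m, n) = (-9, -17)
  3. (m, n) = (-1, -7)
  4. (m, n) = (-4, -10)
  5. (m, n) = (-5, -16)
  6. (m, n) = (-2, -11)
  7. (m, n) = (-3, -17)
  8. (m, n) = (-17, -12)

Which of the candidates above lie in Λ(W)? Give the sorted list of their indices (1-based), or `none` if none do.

Numerically β ≈ 4.236068 and β' = −1/β ≈ -0.236068.
#1 (17,-6): internal coord 17 + (-6)·β' = +18.416408; +18.416408 ∉ [-0.7, 0.3) → out
#2 (-9,-17): internal coord -9 + (-17)·β' = -4.986844; -4.986844 ∉ [-0.7, 0.3) → out
#3 (-1,-7): internal coord -1 + (-7)·β' = +0.652476; +0.652476 ∉ [-0.7, 0.3) → out
#4 (-4,-10): internal coord -4 + (-10)·β' = -1.639320; -1.639320 ∉ [-0.7, 0.3) → out
#5 (-5,-16): internal coord -5 + (-16)·β' = -1.222912; -1.222912 ∉ [-0.7, 0.3) → out
#6 (-2,-11): internal coord -2 + (-11)·β' = +0.596748; +0.596748 ∉ [-0.7, 0.3) → out
#7 (-3,-17): internal coord -3 + (-17)·β' = +1.013156; +1.013156 ∉ [-0.7, 0.3) → out
#8 (-17,-12): internal coord -17 + (-12)·β' = -14.167184; -14.167184 ∉ [-0.7, 0.3) → out

none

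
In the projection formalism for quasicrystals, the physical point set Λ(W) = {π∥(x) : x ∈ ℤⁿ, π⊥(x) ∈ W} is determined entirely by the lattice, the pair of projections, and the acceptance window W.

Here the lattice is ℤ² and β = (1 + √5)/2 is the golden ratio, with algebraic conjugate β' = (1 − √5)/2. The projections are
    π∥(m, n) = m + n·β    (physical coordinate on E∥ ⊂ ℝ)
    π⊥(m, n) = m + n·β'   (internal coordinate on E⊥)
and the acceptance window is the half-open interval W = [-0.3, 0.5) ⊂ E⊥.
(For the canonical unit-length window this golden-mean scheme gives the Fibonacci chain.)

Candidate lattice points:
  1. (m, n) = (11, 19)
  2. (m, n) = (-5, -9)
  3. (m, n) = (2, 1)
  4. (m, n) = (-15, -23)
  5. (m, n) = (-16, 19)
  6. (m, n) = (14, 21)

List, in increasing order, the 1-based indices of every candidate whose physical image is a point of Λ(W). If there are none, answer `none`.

Compute β' = (1−√5)/2 = -0.6180, so π⊥(m,n) = m -0.6180·n.
[1] lift (11,19): star map gives -0.7426; window check -0.3 ≤ -0.7426 < 0.5 is false → out
[2] lift (-5,-9): star map gives 0.5623; window check -0.3 ≤ 0.5623 < 0.5 is false → out
[3] lift (2,1): star map gives 1.3820; window check -0.3 ≤ 1.3820 < 0.5 is false → out
[4] lift (-15,-23): star map gives -0.7852; window check -0.3 ≤ -0.7852 < 0.5 is false → out
[5] lift (-16,19): star map gives -27.7426; window check -0.3 ≤ -27.7426 < 0.5 is false → out
[6] lift (14,21): star map gives 1.0213; window check -0.3 ≤ 1.0213 < 0.5 is false → out

none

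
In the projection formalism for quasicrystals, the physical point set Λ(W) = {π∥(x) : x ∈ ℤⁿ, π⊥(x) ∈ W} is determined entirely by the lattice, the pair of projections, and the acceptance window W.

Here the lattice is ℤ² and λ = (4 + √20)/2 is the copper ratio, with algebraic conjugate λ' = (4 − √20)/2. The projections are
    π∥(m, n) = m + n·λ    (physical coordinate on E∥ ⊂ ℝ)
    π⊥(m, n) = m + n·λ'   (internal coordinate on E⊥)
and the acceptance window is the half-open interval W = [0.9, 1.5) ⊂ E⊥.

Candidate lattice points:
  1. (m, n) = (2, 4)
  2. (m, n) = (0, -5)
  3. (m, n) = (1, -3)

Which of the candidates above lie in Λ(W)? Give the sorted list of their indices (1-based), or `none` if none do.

λ' = (4−√20)/2 ≈ -0.236068.
[1] lift (2,4): star map gives 1.055728; window check 0.9 ≤ 1.055728 < 1.5 is true → IN Λ
[2] lift (0,-5): star map gives 1.180340; window check 0.9 ≤ 1.180340 < 1.5 is true → IN Λ
[3] lift (1,-3): star map gives 1.708204; window check 0.9 ≤ 1.708204 < 1.5 is false → out

1, 2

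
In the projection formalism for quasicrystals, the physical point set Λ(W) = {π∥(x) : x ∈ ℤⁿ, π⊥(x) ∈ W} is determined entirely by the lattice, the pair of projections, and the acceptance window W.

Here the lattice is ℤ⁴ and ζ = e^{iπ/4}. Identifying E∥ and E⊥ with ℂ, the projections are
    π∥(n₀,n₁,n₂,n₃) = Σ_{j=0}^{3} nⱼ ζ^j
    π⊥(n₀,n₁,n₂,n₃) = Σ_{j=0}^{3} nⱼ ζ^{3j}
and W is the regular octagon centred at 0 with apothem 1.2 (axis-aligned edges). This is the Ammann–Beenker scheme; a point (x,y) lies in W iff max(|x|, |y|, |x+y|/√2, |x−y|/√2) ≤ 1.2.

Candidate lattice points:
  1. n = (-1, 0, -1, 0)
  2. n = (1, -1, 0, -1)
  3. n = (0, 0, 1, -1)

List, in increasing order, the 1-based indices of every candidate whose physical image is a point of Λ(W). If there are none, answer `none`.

π⊥(n) = n₀ + n₁ζ³ + n₂ζ⁶ + n₃ζ⁹ where ζ = e^{iπ/4}.
candidate 1: n = (-1, 0, -1, 0) → π⊥ ≈ (-1.000000, +1.000000); max(|x|,|y|,|x±y|/√2) = 1.414214 > 1.2 ⇒ ∉ W
candidate 2: n = (1, -1, 0, -1) → π⊥ ≈ (+1.000000, -1.414214); max(|x|,|y|,|x±y|/√2) = 1.707107 > 1.2 ⇒ ∉ W
candidate 3: n = (0, 0, 1, -1) → π⊥ ≈ (-0.707107, -1.707107); max(|x|,|y|,|x±y|/√2) = 1.707107 > 1.2 ⇒ ∉ W

none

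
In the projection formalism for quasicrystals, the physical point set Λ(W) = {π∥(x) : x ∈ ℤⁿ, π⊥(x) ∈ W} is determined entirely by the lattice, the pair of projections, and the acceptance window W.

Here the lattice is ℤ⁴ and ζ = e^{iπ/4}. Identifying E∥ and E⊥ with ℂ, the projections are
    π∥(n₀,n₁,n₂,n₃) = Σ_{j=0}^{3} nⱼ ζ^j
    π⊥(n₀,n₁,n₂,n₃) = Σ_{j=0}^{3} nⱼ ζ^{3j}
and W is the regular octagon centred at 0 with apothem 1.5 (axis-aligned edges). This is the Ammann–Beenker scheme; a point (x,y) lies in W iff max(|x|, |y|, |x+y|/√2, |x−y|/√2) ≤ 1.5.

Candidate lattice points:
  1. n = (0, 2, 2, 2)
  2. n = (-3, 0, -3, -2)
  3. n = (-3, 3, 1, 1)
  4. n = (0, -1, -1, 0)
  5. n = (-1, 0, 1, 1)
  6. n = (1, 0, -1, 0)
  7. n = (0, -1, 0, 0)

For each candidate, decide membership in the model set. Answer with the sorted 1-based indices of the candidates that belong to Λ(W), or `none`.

1, 4, 5, 6, 7

With ζ = e^{iπ/4} the internal vectors are ζ^0,ζ^3,ζ^6,ζ^9.
candidate 1: n = (0, 2, 2, 2) → π⊥ ≈ (+0.000000, +0.828427); max(|x|,|y|,|x±y|/√2) = 0.828427 ≤ 1.5 ⇒ ∈ W
candidate 2: n = (-3, 0, -3, -2) → π⊥ ≈ (-4.414214, +1.585786); max(|x|,|y|,|x±y|/√2) = 4.414214 > 1.5 ⇒ ∉ W
candidate 3: n = (-3, 3, 1, 1) → π⊥ ≈ (-4.414214, +1.828427); max(|x|,|y|,|x±y|/√2) = 4.414214 > 1.5 ⇒ ∉ W
candidate 4: n = (0, -1, -1, 0) → π⊥ ≈ (+0.707107, +0.292893); max(|x|,|y|,|x±y|/√2) = 0.707107 ≤ 1.5 ⇒ ∈ W
candidate 5: n = (-1, 0, 1, 1) → π⊥ ≈ (-0.292893, -0.292893); max(|x|,|y|,|x±y|/√2) = 0.414214 ≤ 1.5 ⇒ ∈ W
candidate 6: n = (1, 0, -1, 0) → π⊥ ≈ (+1.000000, +1.000000); max(|x|,|y|,|x±y|/√2) = 1.414214 ≤ 1.5 ⇒ ∈ W
candidate 7: n = (0, -1, 0, 0) → π⊥ ≈ (+0.707107, -0.707107); max(|x|,|y|,|x±y|/√2) = 1.000000 ≤ 1.5 ⇒ ∈ W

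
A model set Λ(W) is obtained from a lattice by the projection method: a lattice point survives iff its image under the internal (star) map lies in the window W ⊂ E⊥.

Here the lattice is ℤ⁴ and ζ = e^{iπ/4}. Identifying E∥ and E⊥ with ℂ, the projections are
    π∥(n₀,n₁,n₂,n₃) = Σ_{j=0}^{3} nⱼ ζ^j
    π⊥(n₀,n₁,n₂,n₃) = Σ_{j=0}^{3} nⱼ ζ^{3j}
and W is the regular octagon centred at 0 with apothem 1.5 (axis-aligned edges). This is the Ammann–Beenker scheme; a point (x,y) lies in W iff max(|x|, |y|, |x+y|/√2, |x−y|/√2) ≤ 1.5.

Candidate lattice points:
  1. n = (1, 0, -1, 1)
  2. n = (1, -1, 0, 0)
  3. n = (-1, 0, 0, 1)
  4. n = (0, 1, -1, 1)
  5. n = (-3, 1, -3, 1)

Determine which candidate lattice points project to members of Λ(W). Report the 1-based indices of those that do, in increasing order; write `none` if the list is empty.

3

Internal map: ζ^{3j} for j=0..3 gives (1,0), (−√2/2,√2/2), (0,−1), (√2/2,√2/2).
candidate 1: n = (1, 0, -1, 1) → π⊥ ≈ (+1.7071, +1.7071); max(|x|,|y|,|x±y|/√2) = 2.4142 > 1.5 ⇒ ∉ W
candidate 2: n = (1, -1, 0, 0) → π⊥ ≈ (+1.7071, -0.7071); max(|x|,|y|,|x±y|/√2) = 1.7071 > 1.5 ⇒ ∉ W
candidate 3: n = (-1, 0, 0, 1) → π⊥ ≈ (-0.2929, +0.7071); max(|x|,|y|,|x±y|/√2) = 0.7071 ≤ 1.5 ⇒ ∈ W
candidate 4: n = (0, 1, -1, 1) → π⊥ ≈ (+0.0000, +2.4142); max(|x|,|y|,|x±y|/√2) = 2.4142 > 1.5 ⇒ ∉ W
candidate 5: n = (-3, 1, -3, 1) → π⊥ ≈ (-3.0000, +4.4142); max(|x|,|y|,|x±y|/√2) = 5.2426 > 1.5 ⇒ ∉ W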